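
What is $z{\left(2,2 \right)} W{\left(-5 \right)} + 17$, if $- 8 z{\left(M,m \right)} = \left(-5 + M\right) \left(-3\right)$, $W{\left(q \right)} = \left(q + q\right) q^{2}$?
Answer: $\frac{1193}{4} \approx 298.25$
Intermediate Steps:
$W{\left(q \right)} = 2 q^{3}$ ($W{\left(q \right)} = 2 q q^{2} = 2 q^{3}$)
$z{\left(M,m \right)} = - \frac{15}{8} + \frac{3 M}{8}$ ($z{\left(M,m \right)} = - \frac{\left(-5 + M\right) \left(-3\right)}{8} = - \frac{15 - 3 M}{8} = - \frac{15}{8} + \frac{3 M}{8}$)
$z{\left(2,2 \right)} W{\left(-5 \right)} + 17 = \left(- \frac{15}{8} + \frac{3}{8} \cdot 2\right) 2 \left(-5\right)^{3} + 17 = \left(- \frac{15}{8} + \frac{3}{4}\right) 2 \left(-125\right) + 17 = \left(- \frac{9}{8}\right) \left(-250\right) + 17 = \frac{1125}{4} + 17 = \frac{1193}{4}$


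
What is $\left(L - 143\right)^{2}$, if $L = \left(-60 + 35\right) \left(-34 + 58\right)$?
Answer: $552049$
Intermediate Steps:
$L = -600$ ($L = \left(-25\right) 24 = -600$)
$\left(L - 143\right)^{2} = \left(-600 - 143\right)^{2} = \left(-743\right)^{2} = 552049$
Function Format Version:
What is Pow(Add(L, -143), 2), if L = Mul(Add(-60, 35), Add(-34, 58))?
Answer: 552049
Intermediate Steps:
L = -600 (L = Mul(-25, 24) = -600)
Pow(Add(L, -143), 2) = Pow(Add(-600, -143), 2) = Pow(-743, 2) = 552049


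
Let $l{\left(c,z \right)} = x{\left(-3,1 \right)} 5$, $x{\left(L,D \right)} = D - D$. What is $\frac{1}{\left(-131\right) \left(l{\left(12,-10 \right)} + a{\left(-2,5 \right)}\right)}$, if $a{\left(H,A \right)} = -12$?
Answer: $\frac{1}{1572} \approx 0.00063613$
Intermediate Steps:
$x{\left(L,D \right)} = 0$
$l{\left(c,z \right)} = 0$ ($l{\left(c,z \right)} = 0 \cdot 5 = 0$)
$\frac{1}{\left(-131\right) \left(l{\left(12,-10 \right)} + a{\left(-2,5 \right)}\right)} = \frac{1}{\left(-131\right) \left(0 - 12\right)} = \frac{1}{\left(-131\right) \left(-12\right)} = \frac{1}{1572}$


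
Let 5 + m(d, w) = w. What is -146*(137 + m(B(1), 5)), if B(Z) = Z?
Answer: -20002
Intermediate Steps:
m(d, w) = -5 + w
-146*(137 + m(B(1), 5)) = -146*(137 + (-5 + 5)) = -146*(137 + 0) = -146*137 = -20002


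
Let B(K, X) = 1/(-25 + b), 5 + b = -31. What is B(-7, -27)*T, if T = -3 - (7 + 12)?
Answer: 22/61 ≈ 0.36066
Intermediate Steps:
b = -36 (b = -5 - 31 = -36)
B(K, X) = -1/61 (B(K, X) = 1/(-25 - 36) = 1/(-61) = -1/61)
T = -22 (T = -3 - 1*19 = -3 - 19 = -22)
B(-7, -27)*T = -1/61*(-22) = 22/61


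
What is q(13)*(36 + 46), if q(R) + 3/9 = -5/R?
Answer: -2296/39 ≈ -58.872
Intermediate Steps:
q(R) = -⅓ - 5/R
q(13)*(36 + 46) = ((⅓)*(-15 - 1*13)/13)*(36 + 46) = ((⅓)*(1/13)*(-15 - 13))*82 = ((⅓)*(1/13)*(-28))*82 = -28/39*82 = -2296/39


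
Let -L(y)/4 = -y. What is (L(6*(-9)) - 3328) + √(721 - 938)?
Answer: -3544 + I*√217 ≈ -3544.0 + 14.731*I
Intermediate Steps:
L(y) = 4*y (L(y) = -(-4)*y = 4*y)
(L(6*(-9)) - 3328) + √(721 - 938) = (4*(6*(-9)) - 3328) + √(721 - 938) = (4*(-54) - 3328) + √(-217) = (-216 - 3328) + I*√217 = -3544 + I*√217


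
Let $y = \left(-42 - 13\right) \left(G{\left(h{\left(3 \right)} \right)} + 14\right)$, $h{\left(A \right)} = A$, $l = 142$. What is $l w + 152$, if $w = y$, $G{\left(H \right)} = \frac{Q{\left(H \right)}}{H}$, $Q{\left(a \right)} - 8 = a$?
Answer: $- \frac{413474}{3} \approx -1.3782 \cdot 10^{5}$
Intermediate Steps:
$Q{\left(a \right)} = 8 + a$
$G{\left(H \right)} = \frac{8 + H}{H}$
$y = - \frac{2915}{3}$ ($y = \left(-42 - 13\right) \left(\frac{8 + 3}{3} + 14\right) = - 55 \left(\frac{1}{3} \cdot 11 + 14\right) = - 55 \left(\frac{11}{3} + 14\right) = \left(-55\right) \frac{53}{3} = - \frac{2915}{3} \approx -971.67$)
$w = - \frac{2915}{3} \approx -971.67$
$l w + 152 = 142 \left(- \frac{2915}{3}\right) + 152 = - \frac{413930}{3} + 152 = - \frac{413474}{3}$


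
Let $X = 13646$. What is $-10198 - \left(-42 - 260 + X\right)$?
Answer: $-23542$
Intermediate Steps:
$-10198 - \left(-42 - 260 + X\right) = -10198 - \left(13604 - 260\right) = -10198 - 13344 = -23542$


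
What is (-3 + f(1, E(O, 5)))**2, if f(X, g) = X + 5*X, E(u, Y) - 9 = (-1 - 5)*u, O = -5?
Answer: 9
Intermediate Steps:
E(u, Y) = 9 - 6*u (E(u, Y) = 9 + (-1 - 5)*u = 9 - 6*u)
f(X, g) = 6*X
(-3 + f(1, E(O, 5)))**2 = (-3 + 6*1)**2 = (-3 + 6)**2 = 3**2 = 9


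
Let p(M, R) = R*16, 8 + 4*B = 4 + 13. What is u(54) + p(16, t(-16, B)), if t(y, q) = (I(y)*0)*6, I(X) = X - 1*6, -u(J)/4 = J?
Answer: -216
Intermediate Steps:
B = 9/4 (B = -2 + (4 + 13)/4 = -2 + (¼)*17 = -2 + 17/4 = 9/4 ≈ 2.2500)
u(J) = -4*J
I(X) = -6 + X (I(X) = X - 6 = -6 + X)
t(y, q) = 0 (t(y, q) = ((-6 + y)*0)*6 = 0*6 = 0)
p(M, R) = 16*R
u(54) + p(16, t(-16, B)) = -4*54 + 16*0 = -216 + 0 = -216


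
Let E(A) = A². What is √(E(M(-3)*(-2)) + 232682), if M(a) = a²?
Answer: √233006 ≈ 482.71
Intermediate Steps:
√(E(M(-3)*(-2)) + 232682) = √(((-3)²*(-2))² + 232682) = √((9*(-2))² + 232682) = √((-18)² + 232682) = √(324 + 232682) = √233006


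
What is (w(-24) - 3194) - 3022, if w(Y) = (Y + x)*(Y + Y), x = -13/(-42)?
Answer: -35552/7 ≈ -5078.9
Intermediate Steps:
x = 13/42 (x = -13*(-1/42) = 13/42 ≈ 0.30952)
w(Y) = 2*Y*(13/42 + Y) (w(Y) = (Y + 13/42)*(Y + Y) = (13/42 + Y)*(2*Y) = 2*Y*(13/42 + Y))
(w(-24) - 3194) - 3022 = ((1/21)*(-24)*(13 + 42*(-24)) - 3194) - 3022 = ((1/21)*(-24)*(13 - 1008) - 3194) - 3022 = ((1/21)*(-24)*(-995) - 3194) - 3022 = (7960/7 - 3194) - 3022 = -14398/7 - 3022 = -35552/7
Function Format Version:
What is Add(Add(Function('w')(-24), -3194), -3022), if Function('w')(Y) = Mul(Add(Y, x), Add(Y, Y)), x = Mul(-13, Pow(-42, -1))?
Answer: Rational(-35552, 7) ≈ -5078.9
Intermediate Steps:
x = Rational(13, 42) (x = Mul(-13, Rational(-1, 42)) = Rational(13, 42) ≈ 0.30952)
Function('w')(Y) = Mul(2, Y, Add(Rational(13, 42), Y)) (Function('w')(Y) = Mul(Add(Y, Rational(13, 42)), Add(Y, Y)) = Mul(Add(Rational(13, 42), Y), Mul(2, Y)) = Mul(2, Y, Add(Rational(13, 42), Y)))
Add(Add(Function('w')(-24), -3194), -3022) = Add(Add(Mul(Rational(1, 21), -24, Add(13, Mul(42, -24))), -3194), -3022) = Add(Add(Mul(Rational(1, 21), -24, Add(13, -1008)), -3194), -3022) = Add(Add(Mul(Rational(1, 21), -24, -995), -3194), -3022) = Add(Add(Rational(7960, 7), -3194), -3022) = Add(Rational(-14398, 7), -3022) = Rational(-35552, 7)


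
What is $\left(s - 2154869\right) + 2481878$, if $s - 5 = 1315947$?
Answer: $1642961$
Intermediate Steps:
$s = 1315952$ ($s = 5 + 1315947 = 1315952$)
$\left(s - 2154869\right) + 2481878 = \left(1315952 - 2154869\right) + 2481878 = -838917 + 2481878 = 1642961$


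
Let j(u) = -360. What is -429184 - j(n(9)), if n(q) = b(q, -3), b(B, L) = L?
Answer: -428824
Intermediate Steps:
n(q) = -3
-429184 - j(n(9)) = -429184 - 1*(-360) = -429184 + 360 = -428824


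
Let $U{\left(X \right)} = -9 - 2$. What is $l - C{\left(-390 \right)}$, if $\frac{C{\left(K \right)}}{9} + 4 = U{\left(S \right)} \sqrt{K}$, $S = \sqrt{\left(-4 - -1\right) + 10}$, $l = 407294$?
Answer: $407330 + 99 i \sqrt{390} \approx 4.0733 \cdot 10^{5} + 1955.1 i$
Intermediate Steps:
$S = \sqrt{7}$ ($S = \sqrt{\left(-4 + 1\right) + 10} = \sqrt{-3 + 10} = \sqrt{7} \approx 2.6458$)
$U{\left(X \right)} = -11$ ($U{\left(X \right)} = -9 - 2 = -11$)
$C{\left(K \right)} = -36 - 99 \sqrt{K}$ ($C{\left(K \right)} = -36 + 9 \left(- 11 \sqrt{K}\right) = -36 - 99 \sqrt{K}$)
$l - C{\left(-390 \right)} = 407294 - \left(-36 - 99 \sqrt{-390}\right) = 407294 - \left(-36 - 99 i \sqrt{390}\right) = 407294 + \left(36 + 99 i \sqrt{390}\right) = 407330 + 99 i \sqrt{390}$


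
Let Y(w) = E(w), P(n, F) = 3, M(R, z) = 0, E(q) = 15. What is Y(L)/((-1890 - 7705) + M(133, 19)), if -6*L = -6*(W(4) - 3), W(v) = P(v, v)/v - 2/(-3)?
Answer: -3/1919 ≈ -0.0015633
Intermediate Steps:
W(v) = ⅔ + 3/v (W(v) = 3/v - 2/(-3) = 3/v - 2*(-⅓) = 3/v + ⅔ = ⅔ + 3/v)
L = -19/12 (L = -(-1)*((⅔ + 3/4) - 3) = -(-1)*((⅔ + 3*(¼)) - 3) = -(-1)*((⅔ + ¾) - 3) = -(-1)*(17/12 - 3) = -(-1)*(-19)/12 = -⅙*19/2 = -19/12 ≈ -1.5833)
Y(w) = 15
Y(L)/((-1890 - 7705) + M(133, 19)) = 15/((-1890 - 7705) + 0) = 15/(-9595 + 0) = 15/(-9595) = 15*(-1/9595) = -3/1919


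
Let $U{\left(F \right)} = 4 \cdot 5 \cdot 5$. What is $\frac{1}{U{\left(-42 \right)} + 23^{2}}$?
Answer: $\frac{1}{629} \approx 0.0015898$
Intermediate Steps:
$U{\left(F \right)} = 100$ ($U{\left(F \right)} = 20 \cdot 5 = 100$)
$\frac{1}{U{\left(-42 \right)} + 23^{2}} = \frac{1}{100 + 23^{2}} = \frac{1}{100 + 529} = \frac{1}{629}$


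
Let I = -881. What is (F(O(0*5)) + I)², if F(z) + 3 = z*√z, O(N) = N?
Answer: 781456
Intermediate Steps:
F(z) = -3 + z^(3/2) (F(z) = -3 + z*√z = -3 + z^(3/2))
(F(O(0*5)) + I)² = ((-3 + (0*5)^(3/2)) - 881)² = ((-3 + 0^(3/2)) - 881)² = ((-3 + 0) - 881)² = (-3 - 881)² = (-884)² = 781456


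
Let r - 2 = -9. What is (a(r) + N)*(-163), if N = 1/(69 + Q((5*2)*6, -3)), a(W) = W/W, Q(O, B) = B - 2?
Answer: -10595/64 ≈ -165.55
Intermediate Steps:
r = -7 (r = 2 - 9 = -7)
Q(O, B) = -2 + B
a(W) = 1
N = 1/64 (N = 1/(69 + (-2 - 3)) = 1/(69 - 5) = 1/64 ≈ 0.015625)
(a(r) + N)*(-163) = (1 + 1/64)*(-163) = (65/64)*(-163) = -10595/64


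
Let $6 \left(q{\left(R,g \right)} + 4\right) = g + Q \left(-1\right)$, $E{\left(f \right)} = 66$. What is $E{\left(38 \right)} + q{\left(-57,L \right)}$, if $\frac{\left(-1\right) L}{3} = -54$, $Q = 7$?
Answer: $\frac{527}{6} \approx 87.833$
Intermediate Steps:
$L = 162$ ($L = \left(-3\right) \left(-54\right) = 162$)
$q{\left(R,g \right)} = - \frac{31}{6} + \frac{g}{6}$ ($q{\left(R,g \right)} = -4 + \frac{g + 7 \left(-1\right)}{6} = -4 + \frac{g - 7}{6} = -4 + \frac{-7 + g}{6} = -4 + \left(- \frac{7}{6} + \frac{g}{6}\right) = - \frac{31}{6} + \frac{g}{6}$)
$E{\left(38 \right)} + q{\left(-57,L \right)} = 66 + \left(- \frac{31}{6} + \frac{1}{6} \cdot 162\right) = 66 + \left(- \frac{31}{6} + 27\right) = 66 + \frac{131}{6} = \frac{527}{6}$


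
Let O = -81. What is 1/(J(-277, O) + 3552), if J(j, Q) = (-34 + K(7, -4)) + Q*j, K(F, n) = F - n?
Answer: 1/25966 ≈ 3.8512e-5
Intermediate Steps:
J(j, Q) = -23 + Q*j (J(j, Q) = (-34 + (7 - 1*(-4))) + Q*j = (-34 + (7 + 4)) + Q*j = (-34 + 11) + Q*j = -23 + Q*j)
1/(J(-277, O) + 3552) = 1/((-23 - 81*(-277)) + 3552) = 1/((-23 + 22437) + 3552) = 1/(22414 + 3552) = 1/25966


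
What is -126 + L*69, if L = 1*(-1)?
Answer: -195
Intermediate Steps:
L = -1
-126 + L*69 = -126 - 1*69 = -126 - 69 = -195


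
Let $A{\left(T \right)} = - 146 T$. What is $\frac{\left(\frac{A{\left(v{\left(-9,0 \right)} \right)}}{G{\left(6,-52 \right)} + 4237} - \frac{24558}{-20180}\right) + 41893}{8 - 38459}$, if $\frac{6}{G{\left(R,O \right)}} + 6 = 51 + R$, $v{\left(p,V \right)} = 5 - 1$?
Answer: $- \frac{10149438215533}{9315303189430} \approx -1.0895$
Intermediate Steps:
$v{\left(p,V \right)} = 4$
$G{\left(R,O \right)} = \frac{6}{45 + R}$ ($G{\left(R,O \right)} = \frac{6}{-6 + \left(51 + R\right)} = \frac{6}{45 + R}$)
$\frac{\left(\frac{A{\left(v{\left(-9,0 \right)} \right)}}{G{\left(6,-52 \right)} + 4237} - \frac{24558}{-20180}\right) + 41893}{8 - 38459} = \frac{\left(\frac{\left(-146\right) 4}{\frac{6}{45 + 6} + 4237} - \frac{24558}{-20180}\right) + 41893}{8 - 38459} = \frac{\left(- \frac{584}{\frac{6}{51} + 4237} - - \frac{12279}{10090}\right) + 41893}{-38451} = \left(\left(- \frac{584}{6 \cdot \frac{1}{51} + 4237} + \frac{12279}{10090}\right) + 41893\right) \left(- \frac{1}{38451}\right) = \left(\left(- \frac{584}{\frac{2}{17} + 4237} + \frac{12279}{10090}\right) + 41893\right) \left(- \frac{1}{38451}\right) = \left(\left(- \frac{584}{\frac{72031}{17}} + \frac{12279}{10090}\right) + 41893\right) \left(- \frac{1}{38451}\right) = \left(\left(\left(-584\right) \frac{17}{72031} + \frac{12279}{10090}\right) + 41893\right) \left(- \frac{1}{38451}\right) = \left(\left(- \frac{9928}{72031} + \frac{12279}{10090}\right) + 41893\right) \left(- \frac{1}{38451}\right) = \left(\frac{784295129}{726792790} + 41893\right) \left(- \frac{1}{38451}\right) = \frac{30448314646599}{726792790} \left(- \frac{1}{38451}\right) = - \frac{10149438215533}{9315303189430}$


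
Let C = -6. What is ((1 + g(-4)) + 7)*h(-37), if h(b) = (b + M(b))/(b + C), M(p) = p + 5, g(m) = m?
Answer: 276/43 ≈ 6.4186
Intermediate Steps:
M(p) = 5 + p
h(b) = (5 + 2*b)/(-6 + b) (h(b) = (b + (5 + b))/(b - 6) = (5 + 2*b)/(-6 + b))
((1 + g(-4)) + 7)*h(-37) = ((1 - 4) + 7)*((5 + 2*(-37))/(-6 - 37)) = (-3 + 7)*((5 - 74)/(-43)) = 4*(-1/43*(-69)) = 4*(69/43) = 276/43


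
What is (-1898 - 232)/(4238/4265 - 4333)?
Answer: 3028150/6158669 ≈ 0.49169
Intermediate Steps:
(-1898 - 232)/(4238/4265 - 4333) = -2130/(4238*(1/4265) - 4333) = -2130/(4238/4265 - 4333) = -2130/(-18476007/4265) = -2130*(-4265/18476007) = 3028150/6158669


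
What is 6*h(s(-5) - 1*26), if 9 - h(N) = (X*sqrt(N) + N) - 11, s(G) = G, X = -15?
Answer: 306 + 90*I*sqrt(31) ≈ 306.0 + 501.1*I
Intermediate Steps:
h(N) = 20 - N + 15*sqrt(N) (h(N) = 9 - ((-15*sqrt(N) + N) - 11) = 9 - ((N - 15*sqrt(N)) - 11) = 9 - (-11 + N - 15*sqrt(N)) = 9 + (11 - N + 15*sqrt(N)) = 20 - N + 15*sqrt(N))
6*h(s(-5) - 1*26) = 6*(20 - (-5 - 1*26) + 15*sqrt(-5 - 1*26)) = 6*(20 - (-5 - 26) + 15*sqrt(-5 - 26)) = 6*(20 - 1*(-31) + 15*sqrt(-31)) = 6*(20 + 31 + 15*(I*sqrt(31))) = 6*(20 + 31 + 15*I*sqrt(31)) = 6*(51 + 15*I*sqrt(31)) = 306 + 90*I*sqrt(31)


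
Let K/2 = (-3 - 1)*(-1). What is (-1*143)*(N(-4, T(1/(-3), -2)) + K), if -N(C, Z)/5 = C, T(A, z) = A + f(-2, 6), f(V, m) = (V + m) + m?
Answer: -4004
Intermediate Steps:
f(V, m) = V + 2*m
T(A, z) = 10 + A (T(A, z) = A + (-2 + 2*6) = A + (-2 + 12) = A + 10 = 10 + A)
N(C, Z) = -5*C
K = 8 (K = 2*((-3 - 1)*(-1)) = 2*(-4*(-1)) = 2*4 = 8)
(-1*143)*(N(-4, T(1/(-3), -2)) + K) = (-1*143)*(-5*(-4) + 8) = -143*(20 + 8) = -143*28 = -4004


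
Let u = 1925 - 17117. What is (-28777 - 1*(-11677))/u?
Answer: 475/422 ≈ 1.1256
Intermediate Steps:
u = -15192
(-28777 - 1*(-11677))/u = (-28777 - 1*(-11677))/(-15192) = (-28777 + 11677)*(-1/15192) = -17100*(-1/15192) = 475/422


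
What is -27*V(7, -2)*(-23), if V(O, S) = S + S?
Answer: -2484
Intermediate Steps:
V(O, S) = 2*S
-27*V(7, -2)*(-23) = -54*(-2)*(-23) = -27*(-4)*(-23) = 108*(-23) = -2484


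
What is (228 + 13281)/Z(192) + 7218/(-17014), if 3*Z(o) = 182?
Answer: 344106351/1548274 ≈ 222.25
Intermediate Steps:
Z(o) = 182/3 (Z(o) = (⅓)*182 = 182/3)
(228 + 13281)/Z(192) + 7218/(-17014) = (228 + 13281)/(182/3) + 7218/(-17014) = 13509*(3/182) + 7218*(-1/17014) = 40527/182 - 3609/8507 = 344106351/1548274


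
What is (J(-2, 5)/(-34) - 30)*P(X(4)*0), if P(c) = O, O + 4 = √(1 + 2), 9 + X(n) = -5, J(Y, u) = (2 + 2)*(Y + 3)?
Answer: 2048/17 - 512*√3/17 ≈ 68.305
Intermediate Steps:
J(Y, u) = 12 + 4*Y (J(Y, u) = 4*(3 + Y) = 12 + 4*Y)
X(n) = -14 (X(n) = -9 - 5 = -14)
O = -4 + √3 (O = -4 + √(1 + 2) = -4 + √3 ≈ -2.2679)
P(c) = -4 + √3
(J(-2, 5)/(-34) - 30)*P(X(4)*0) = ((12 + 4*(-2))/(-34) - 30)*(-4 + √3) = ((12 - 8)*(-1/34) - 30)*(-4 + √3) = (4*(-1/34) - 30)*(-4 + √3) = (-2/17 - 30)*(-4 + √3) = -512*(-4 + √3)/17 = 2048/17 - 512*√3/17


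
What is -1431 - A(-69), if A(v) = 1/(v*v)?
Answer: -6812992/4761 ≈ -1431.0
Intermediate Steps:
A(v) = v⁻²
-1431 - A(-69) = -1431 - 1/(-69)² = -1431 - 1*1/4761 = -1431 - 1/4761 = -6812992/4761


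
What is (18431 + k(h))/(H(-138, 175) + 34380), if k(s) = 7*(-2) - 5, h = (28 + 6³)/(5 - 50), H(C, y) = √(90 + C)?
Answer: 13187595/24624676 - 4603*I*√3/73874028 ≈ 0.53554 - 0.00010792*I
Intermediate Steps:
h = -244/45 (h = (28 + 216)/(-45) = 244*(-1/45) = -244/45 ≈ -5.4222)
k(s) = -19 (k(s) = -14 - 5 = -19)
(18431 + k(h))/(H(-138, 175) + 34380) = (18431 - 19)/(√(90 - 138) + 34380) = 18412/(√(-48) + 34380) = 18412/(4*I*√3 + 34380) = 18412/(34380 + 4*I*√3)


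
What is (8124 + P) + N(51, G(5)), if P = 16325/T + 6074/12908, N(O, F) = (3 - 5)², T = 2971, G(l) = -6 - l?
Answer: 155967435229/19174834 ≈ 8134.0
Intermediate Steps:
N(O, F) = 4 (N(O, F) = (-2)² = 4)
P = 114384477/19174834 (P = 16325/2971 + 6074/12908 = 16325*(1/2971) + 6074*(1/12908) = 16325/2971 + 3037/6454 = 114384477/19174834 ≈ 5.9653)
(8124 + P) + N(51, G(5)) = (8124 + 114384477/19174834) + 4 = 155890735893/19174834 + 4 = 155967435229/19174834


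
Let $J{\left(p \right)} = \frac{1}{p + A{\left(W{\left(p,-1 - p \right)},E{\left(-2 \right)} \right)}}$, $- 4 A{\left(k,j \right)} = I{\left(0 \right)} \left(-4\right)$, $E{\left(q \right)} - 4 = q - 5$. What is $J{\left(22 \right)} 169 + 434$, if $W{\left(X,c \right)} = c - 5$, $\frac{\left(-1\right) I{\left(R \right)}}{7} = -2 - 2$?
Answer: $\frac{21869}{50} \approx 437.38$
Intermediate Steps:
$E{\left(q \right)} = -1 + q$ ($E{\left(q \right)} = 4 + \left(q - 5\right) = 4 + \left(-5 + q\right) = -1 + q$)
$I{\left(R \right)} = 28$ ($I{\left(R \right)} = - 7 \left(-2 - 2\right) = \left(-7\right) \left(-4\right) = 28$)
$W{\left(X,c \right)} = -5 + c$ ($W{\left(X,c \right)} = c - 5 = -5 + c$)
$A{\left(k,j \right)} = 28$ ($A{\left(k,j \right)} = - \frac{28 \left(-4\right)}{4} = \left(- \frac{1}{4}\right) \left(-112\right) = 28$)
$J{\left(p \right)} = \frac{1}{28 + p}$ ($J{\left(p \right)} = \frac{1}{p + 28} = \frac{1}{28 + p}$)
$J{\left(22 \right)} 169 + 434 = \frac{1}{28 + 22} \cdot 169 + 434 = \frac{1}{50} \cdot 169 + 434 = \frac{169}{50} + 434 = \frac{21869}{50}$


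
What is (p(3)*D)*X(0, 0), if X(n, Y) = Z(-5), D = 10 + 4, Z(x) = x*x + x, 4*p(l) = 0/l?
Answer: 0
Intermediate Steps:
p(l) = 0 (p(l) = (0/l)/4 = (¼)*0 = 0)
Z(x) = x + x² (Z(x) = x² + x = x + x²)
D = 14
X(n, Y) = 20 (X(n, Y) = -5*(1 - 5) = -5*(-4) = 20)
(p(3)*D)*X(0, 0) = (0*14)*20 = 0*20 = 0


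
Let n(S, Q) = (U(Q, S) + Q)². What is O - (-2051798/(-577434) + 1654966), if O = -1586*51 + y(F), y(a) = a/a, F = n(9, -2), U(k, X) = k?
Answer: -501170719066/288717 ≈ -1.7359e+6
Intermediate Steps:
n(S, Q) = 4*Q² (n(S, Q) = (Q + Q)² = (2*Q)² = 4*Q²)
F = 16 (F = 4*(-2)² = 4*4 = 16)
y(a) = 1
O = -80885 (O = -1586*51 + 1 = -80886 + 1 = -80885)
O - (-2051798/(-577434) + 1654966) = -80885 - (-2051798/(-577434) + 1654966) = -80885 - (-2051798*(-1/577434) + 1654966) = -80885 - (1025899/288717 + 1654966) = -80885 - 1*477817844521/288717 = -80885 - 477817844521/288717 = -501170719066/288717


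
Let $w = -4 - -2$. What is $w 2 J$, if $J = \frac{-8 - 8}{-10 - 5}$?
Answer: $- \frac{64}{15} \approx -4.2667$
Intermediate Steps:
$w = -2$ ($w = -4 + 2 = -2$)
$J = \frac{16}{15}$ ($J = - \frac{16}{-15} = \left(-16\right) \left(- \frac{1}{15}\right) = \frac{16}{15} \approx 1.0667$)
$w 2 J = \left(-2\right) 2 \cdot \frac{16}{15} = \left(-4\right) \frac{16}{15} = - \frac{64}{15}$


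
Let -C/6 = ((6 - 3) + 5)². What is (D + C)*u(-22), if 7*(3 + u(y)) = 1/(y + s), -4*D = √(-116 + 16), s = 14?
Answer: 8112/7 + 845*I/112 ≈ 1158.9 + 7.5446*I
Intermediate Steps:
C = -384 (C = -6*((6 - 3) + 5)² = -6*(3 + 5)² = -6*8² = -6*64 = -384)
D = -5*I/2 (D = -√(-116 + 16)/4 = -5*I/2 ≈ -2.5*I)
u(y) = -3 + 1/(7*(14 + y)) (u(y) = -3 + 1/(7*(y + 14)) = -3 + 1/(7*(14 + y)))
(D + C)*u(-22) = (-5*I/2 - 384)*((-293 - 21*(-22))/(7*(14 - 22))) = (-384 - 5*I/2)*((⅐)*(-293 + 462)/(-8)) = (-384 - 5*I/2)*((⅐)*(-⅛)*169) = (-384 - 5*I/2)*(-169/56) = 8112/7 + 845*I/112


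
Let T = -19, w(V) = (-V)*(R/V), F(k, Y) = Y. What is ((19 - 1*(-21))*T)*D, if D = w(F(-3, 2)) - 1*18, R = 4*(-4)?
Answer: 1520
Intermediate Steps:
R = -16
w(V) = 16 (w(V) = (-V)*(-16/V) = 16)
D = -2 (D = 16 - 1*18 = 16 - 18 = -2)
((19 - 1*(-21))*T)*D = ((19 - 1*(-21))*(-19))*(-2) = ((19 + 21)*(-19))*(-2) = (40*(-19))*(-2) = -760*(-2) = 1520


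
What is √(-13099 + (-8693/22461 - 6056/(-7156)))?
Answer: I*√21149581208622280626/40182729 ≈ 114.45*I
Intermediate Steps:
√(-13099 + (-8693/22461 - 6056/(-7156))) = √(-13099 + (-8693*1/22461 - 6056*(-1/7156))) = √(-13099 + (-8693/22461 + 1514/1789)) = √(-13099 + 18454177/40182729) = √(-526335112994/40182729) = I*√21149581208622280626/40182729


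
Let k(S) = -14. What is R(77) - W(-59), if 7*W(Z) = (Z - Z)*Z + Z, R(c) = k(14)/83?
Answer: 4799/581 ≈ 8.2599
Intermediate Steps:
R(c) = -14/83
W(Z) = Z/7 (W(Z) = ((Z - Z)*Z + Z)/7 = (0*Z + Z)/7 = (0 + Z)/7 = Z/7)
R(77) - W(-59) = -14/83 - (-59)/7 = -14/83 - 1*(-59/7) = -14/83 + 59/7 = 4799/581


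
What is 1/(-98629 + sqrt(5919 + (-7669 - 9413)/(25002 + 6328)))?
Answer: -4098205/404201615023 - sqrt(8593744290)/11721846835667 ≈ -1.0147e-5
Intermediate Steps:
1/(-98629 + sqrt(5919 + (-7669 - 9413)/(25002 + 6328))) = 1/(-98629 + sqrt(5919 - 17082/31330)) = 1/(-98629 + sqrt(5919 - 17082*1/31330)) = 1/(-98629 + sqrt(5919 - 657/1205)) = 1/(-98629 + sqrt(7131738/1205)) = 1/(-98629 + sqrt(8593744290)/1205)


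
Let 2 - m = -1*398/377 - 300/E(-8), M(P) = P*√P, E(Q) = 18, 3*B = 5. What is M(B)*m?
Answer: 111530*√15/10179 ≈ 42.436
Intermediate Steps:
B = 5/3 (B = (⅓)*5 = 5/3 ≈ 1.6667)
M(P) = P^(3/2)
m = 22306/1131 (m = 2 - (-1*398/377 - 300/18) = 2 - (-398*1/377 - 300*1/18) = 2 - (-398/377 - 50/3) = 2 - 1*(-20044/1131) = 2 + 20044/1131 = 22306/1131 ≈ 19.722)
M(B)*m = (5/3)^(3/2)*(22306/1131) = (5*√15/9)*(22306/1131) = 111530*√15/10179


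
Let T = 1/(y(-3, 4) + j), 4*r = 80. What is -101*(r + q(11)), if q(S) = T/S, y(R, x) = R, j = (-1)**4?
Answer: -44339/22 ≈ -2015.4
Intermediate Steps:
r = 20 (r = (1/4)*80 = 20)
j = 1
T = -1/2 (T = 1/(-3 + 1) = 1/(-2) = -1/2 ≈ -0.50000)
q(S) = -1/(2*S)
-101*(r + q(11)) = -101*(20 - 1/2/11) = -101*(20 - 1/2*1/11) = -101*(20 - 1/22) = -101*439/22 = -44339/22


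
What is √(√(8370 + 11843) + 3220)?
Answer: √(3220 + √20213) ≈ 57.984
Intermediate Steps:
√(√(8370 + 11843) + 3220) = √(√20213 + 3220) = √(3220 + √20213)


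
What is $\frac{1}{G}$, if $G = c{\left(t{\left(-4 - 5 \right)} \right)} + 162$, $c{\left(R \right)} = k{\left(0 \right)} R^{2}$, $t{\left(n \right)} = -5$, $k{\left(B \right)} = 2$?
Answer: $\frac{1}{212} \approx 0.004717$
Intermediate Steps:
$c{\left(R \right)} = 2 R^{2}$
$G = 212$ ($G = 2 \left(-5\right)^{2} + 162 = 2 \cdot 25 + 162 = 50 + 162 = 212$)
$\frac{1}{G} = \frac{1}{212}$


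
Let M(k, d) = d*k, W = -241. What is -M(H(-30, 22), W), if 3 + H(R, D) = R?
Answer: -7953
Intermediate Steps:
H(R, D) = -3 + R
-M(H(-30, 22), W) = -(-241)*(-3 - 30) = -(-241)*(-33) = -1*7953 = -7953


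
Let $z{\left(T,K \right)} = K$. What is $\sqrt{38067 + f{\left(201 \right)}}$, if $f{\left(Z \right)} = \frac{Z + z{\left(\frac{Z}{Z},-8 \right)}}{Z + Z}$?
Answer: $\frac{\sqrt{6151857054}}{402} \approx 195.11$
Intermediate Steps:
$f{\left(Z \right)} = \frac{-8 + Z}{2 Z}$ ($f{\left(Z \right)} = \frac{Z - 8}{Z + Z} = \frac{-8 + Z}{2 Z}$)
$\sqrt{38067 + f{\left(201 \right)}} = \sqrt{38067 + \frac{-8 + 201}{2 \cdot 201}} = \sqrt{38067 + \frac{1}{2} \cdot \frac{1}{201} \cdot 193} = \sqrt{38067 + \frac{193}{402}} = \sqrt{\frac{15303127}{402}} = \frac{\sqrt{6151857054}}{402}$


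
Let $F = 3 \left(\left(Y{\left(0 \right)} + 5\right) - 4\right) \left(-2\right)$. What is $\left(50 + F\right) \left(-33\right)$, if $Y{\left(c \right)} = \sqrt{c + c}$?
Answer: $-1452$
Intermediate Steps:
$Y{\left(c \right)} = \sqrt{2} \sqrt{c}$ ($Y{\left(c \right)} = \sqrt{2 c} = \sqrt{2} \sqrt{c}$)
$F = -6$ ($F = 3 \left(\left(\sqrt{2} \sqrt{0} + 5\right) - 4\right) \left(-2\right) = 3 \left(\left(\sqrt{2} \cdot 0 + 5\right) - 4\right) \left(-2\right) = 3 \left(\left(0 + 5\right) - 4\right) \left(-2\right) = 3 \left(5 - 4\right) \left(-2\right) = 3 \cdot 1 \left(-2\right) = 3 \left(-2\right) = -6$)
$\left(50 + F\right) \left(-33\right) = \left(50 - 6\right) \left(-33\right) = 44 \left(-33\right) = -1452$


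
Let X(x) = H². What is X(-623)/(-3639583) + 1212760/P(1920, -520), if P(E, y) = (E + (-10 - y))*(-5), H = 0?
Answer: -121276/1215 ≈ -99.816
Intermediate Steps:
X(x) = 0 (X(x) = 0² = 0)
P(E, y) = 50 - 5*E + 5*y (P(E, y) = (-10 + E - y)*(-5) = 50 - 5*E + 5*y)
X(-623)/(-3639583) + 1212760/P(1920, -520) = 0/(-3639583) + 1212760/(50 - 5*1920 + 5*(-520)) = 0*(-1/3639583) + 1212760/(50 - 9600 - 2600) = 0 + 1212760/(-12150) = 0 + 1212760*(-1/12150) = 0 - 121276/1215 = -121276/1215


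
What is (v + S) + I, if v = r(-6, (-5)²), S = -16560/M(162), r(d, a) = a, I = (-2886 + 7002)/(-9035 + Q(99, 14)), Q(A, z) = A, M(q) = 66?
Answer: -5562809/24574 ≈ -226.37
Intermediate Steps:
I = -1029/2234 (I = (-2886 + 7002)/(-9035 + 99) = 4116/(-8936) = 4116*(-1/8936) = -1029/2234 ≈ -0.46061)
S = -2760/11 (S = -16560/66 = -16560*1/66 = -2760/11 ≈ -250.91)
v = 25 (v = (-5)² = 25)
(v + S) + I = (25 - 2760/11) - 1029/2234 = -2485/11 - 1029/2234 = -5562809/24574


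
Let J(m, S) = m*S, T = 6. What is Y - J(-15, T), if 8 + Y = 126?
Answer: 208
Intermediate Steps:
J(m, S) = S*m
Y = 118 (Y = -8 + 126 = 118)
Y - J(-15, T) = 118 - 6*(-15) = 118 - 1*(-90) = 118 + 90 = 208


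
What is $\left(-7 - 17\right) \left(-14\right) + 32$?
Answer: $368$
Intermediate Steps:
$\left(-7 - 17\right) \left(-14\right) + 32 = \left(-24\right) \left(-14\right) + 32 = 336 + 32 = 368$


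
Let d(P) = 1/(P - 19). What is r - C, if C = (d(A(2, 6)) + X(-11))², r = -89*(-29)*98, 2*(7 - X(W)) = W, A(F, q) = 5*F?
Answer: 81902183/324 ≈ 2.5278e+5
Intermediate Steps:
X(W) = 7 - W/2
d(P) = 1/(-19 + P)
r = 252938 (r = 2581*98 = 252938)
C = 49729/324 (C = (1/(-19 + 5*2) + (7 - ½*(-11)))² = (1/(-19 + 10) + (7 + 11/2))² = (1/(-9) + 25/2)² = (-⅑ + 25/2)² = (223/18)² = 49729/324 ≈ 153.48)
r - C = 252938 - 1*49729/324 = 252938 - 49729/324 = 81902183/324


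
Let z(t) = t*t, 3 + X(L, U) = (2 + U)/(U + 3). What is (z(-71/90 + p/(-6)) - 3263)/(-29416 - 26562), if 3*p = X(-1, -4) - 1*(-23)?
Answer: 26397539/453421800 ≈ 0.058218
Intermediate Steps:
X(L, U) = -3 + (2 + U)/(3 + U) (X(L, U) = -3 + (2 + U)/(U + 3) = -3 + (2 + U)/(3 + U))
p = 22/3 (p = ((-7 - 2*(-4))/(3 - 4) - 1*(-23))/3 = ((-7 + 8)/(-1) + 23)/3 = (-1*1 + 23)/3 = (-1 + 23)/3 = (1/3)*22 = 22/3 ≈ 7.3333)
z(t) = t**2
(z(-71/90 + p/(-6)) - 3263)/(-29416 - 26562) = ((-71/90 + (22/3)/(-6))**2 - 3263)/(-29416 - 26562) = ((-71*1/90 + (22/3)*(-1/6))**2 - 3263)/(-55978) = ((-71/90 - 11/9)**2 - 3263)*(-1/55978) = ((-181/90)**2 - 3263)*(-1/55978) = (32761/8100 - 3263)*(-1/55978) = -26397539/8100*(-1/55978) = 26397539/453421800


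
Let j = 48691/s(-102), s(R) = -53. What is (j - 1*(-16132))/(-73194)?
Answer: -806305/3879282 ≈ -0.20785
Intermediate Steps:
j = -48691/53 (j = 48691/(-53) = 48691*(-1/53) = -48691/53 ≈ -918.70)
(j - 1*(-16132))/(-73194) = (-48691/53 - 1*(-16132))/(-73194) = (-48691/53 + 16132)*(-1/73194) = (806305/53)*(-1/73194) = -806305/3879282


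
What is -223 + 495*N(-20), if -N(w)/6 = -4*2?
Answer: 23537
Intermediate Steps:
N(w) = 48 (N(w) = -(-24)*2 = -6*(-8) = 48)
-223 + 495*N(-20) = -223 + 495*48 = -223 + 23760 = 23537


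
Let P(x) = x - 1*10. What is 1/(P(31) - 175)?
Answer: -1/154 ≈ -0.0064935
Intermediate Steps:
P(x) = -10 + x (P(x) = x - 10 = -10 + x)
1/(P(31) - 175) = 1/((-10 + 31) - 175) = 1/(21 - 175) = 1/(-154) = -1/154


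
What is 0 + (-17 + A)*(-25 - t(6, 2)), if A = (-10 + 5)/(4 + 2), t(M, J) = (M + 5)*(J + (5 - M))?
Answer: 642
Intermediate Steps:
t(M, J) = (5 + M)*(5 + J - M)
A = -5/6 ≈ -0.83333
0 + (-17 + A)*(-25 - t(6, 2)) = 0 + (-17 - 5/6)*(-25 - (25 - 1*6**2 + 5*2 + 2*6)) = 0 - 107*(-25 - (25 - 1*36 + 10 + 12))/6 = 0 - 107*(-25 - (25 - 36 + 10 + 12))/6 = 0 - 107*(-25 - 1*11)/6 = 0 - 107*(-25 - 11)/6 = 0 - 107/6*(-36) = 0 + 642 = 642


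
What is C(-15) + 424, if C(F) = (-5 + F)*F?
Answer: 724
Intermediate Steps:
C(F) = F*(-5 + F)
C(-15) + 424 = -15*(-5 - 15) + 424 = -15*(-20) + 424 = 300 + 424 = 724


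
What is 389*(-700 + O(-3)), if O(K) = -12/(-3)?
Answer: -270744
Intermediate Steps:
O(K) = 4 (O(K) = -12*(-1/3) = 4)
389*(-700 + O(-3)) = 389*(-700 + 4) = 389*(-696) = -270744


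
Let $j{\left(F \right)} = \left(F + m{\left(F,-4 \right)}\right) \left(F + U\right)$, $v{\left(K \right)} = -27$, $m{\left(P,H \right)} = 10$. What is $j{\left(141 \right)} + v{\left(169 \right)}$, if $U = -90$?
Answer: $7674$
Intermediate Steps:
$j{\left(F \right)} = \left(-90 + F\right) \left(10 + F\right)$ ($j{\left(F \right)} = \left(F + 10\right) \left(F - 90\right) = \left(10 + F\right) \left(-90 + F\right) = \left(-90 + F\right) \left(10 + F\right)$)
$j{\left(141 \right)} + v{\left(169 \right)} = \left(-900 + 141^{2} - 11280\right) - 27 = \left(-900 + 19881 - 11280\right) - 27 = 7701 - 27 = 7674$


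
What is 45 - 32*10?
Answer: -275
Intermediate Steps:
45 - 32*10 = 45 - 320 = -275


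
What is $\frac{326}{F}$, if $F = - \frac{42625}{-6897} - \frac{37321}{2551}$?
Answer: $- \frac{260714751}{6757571} \approx -38.581$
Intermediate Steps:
$F = - \frac{13515142}{1599477}$ ($F = \left(-42625\right) \left(- \frac{1}{6897}\right) - \frac{37321}{2551} = \frac{3875}{627} - \frac{37321}{2551} = - \frac{13515142}{1599477} \approx -8.4497$)
$\frac{326}{F} = \frac{326}{- \frac{13515142}{1599477}} = 326 \left(- \frac{1599477}{13515142}\right) = - \frac{260714751}{6757571}$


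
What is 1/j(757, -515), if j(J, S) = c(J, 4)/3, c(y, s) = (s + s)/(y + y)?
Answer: 2271/4 ≈ 567.75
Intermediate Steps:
c(y, s) = s/y (c(y, s) = (2*s)/((2*y)) = (2*s)*(1/(2*y)) = s/y)
j(J, S) = 4/(3*J) (j(J, S) = (4/J)/3 = (4/J)*(⅓) = 4/(3*J))
1/j(757, -515) = 1/((4/3)/757) = 1/((4/3)*(1/757)) = 1/(4/2271) = 2271/4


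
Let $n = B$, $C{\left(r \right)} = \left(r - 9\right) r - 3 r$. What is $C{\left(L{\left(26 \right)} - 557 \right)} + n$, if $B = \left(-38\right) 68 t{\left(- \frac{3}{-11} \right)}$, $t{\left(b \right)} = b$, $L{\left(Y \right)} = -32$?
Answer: $\frac{3886127}{11} \approx 3.5328 \cdot 10^{5}$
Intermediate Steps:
$C{\left(r \right)} = - 3 r + r \left(-9 + r\right)$ ($C{\left(r \right)} = \left(r - 9\right) r - 3 r = \left(-9 + r\right) r - 3 r = r \left(-9 + r\right) - 3 r = - 3 r + r \left(-9 + r\right)$)
$B = - \frac{7752}{11}$ ($B = \left(-38\right) 68 \left(- \frac{3}{-11}\right) = - 2584 \left(\left(-3\right) \left(- \frac{1}{11}\right)\right) = \left(-2584\right) \frac{3}{11} = - \frac{7752}{11} \approx -704.73$)
$n = - \frac{7752}{11} \approx -704.73$
$C{\left(L{\left(26 \right)} - 557 \right)} + n = \left(-32 - 557\right) \left(-12 - 589\right) - \frac{7752}{11} = - 589 \left(-12 - 589\right) - \frac{7752}{11} = \left(-589\right) \left(-601\right) - \frac{7752}{11} = 353989 - \frac{7752}{11} = \frac{3886127}{11}$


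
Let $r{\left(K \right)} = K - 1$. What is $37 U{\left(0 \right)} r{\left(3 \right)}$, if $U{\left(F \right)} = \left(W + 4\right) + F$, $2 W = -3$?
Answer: $185$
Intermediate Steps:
$r{\left(K \right)} = -1 + K$ ($r{\left(K \right)} = K - 1 = -1 + K$)
$W = - \frac{3}{2}$ ($W = \frac{1}{2} \left(-3\right) = - \frac{3}{2} \approx -1.5$)
$U{\left(F \right)} = \frac{5}{2} + F$ ($U{\left(F \right)} = \left(- \frac{3}{2} + 4\right) + F = \frac{5}{2} + F$)
$37 U{\left(0 \right)} r{\left(3 \right)} = 37 \left(\frac{5}{2} + 0\right) \left(-1 + 3\right) = 37 \cdot \frac{5}{2} \cdot 2 = \frac{185}{2} \cdot 2 = 185$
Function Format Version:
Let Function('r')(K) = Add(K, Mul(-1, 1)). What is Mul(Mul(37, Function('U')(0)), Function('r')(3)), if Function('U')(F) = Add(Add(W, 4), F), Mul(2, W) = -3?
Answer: 185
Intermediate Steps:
Function('r')(K) = Add(-1, K) (Function('r')(K) = Add(K, -1) = Add(-1, K))
W = Rational(-3, 2) (W = Mul(Rational(1, 2), -3) = Rational(-3, 2) ≈ -1.5000)
Function('U')(F) = Add(Rational(5, 2), F) (Function('U')(F) = Add(Add(Rational(-3, 2), 4), F) = Add(Rational(5, 2), F))
Mul(Mul(37, Function('U')(0)), Function('r')(3)) = Mul(Mul(37, Add(Rational(5, 2), 0)), Add(-1, 3)) = Mul(Mul(37, Rational(5, 2)), 2) = Mul(Rational(185, 2), 2) = 185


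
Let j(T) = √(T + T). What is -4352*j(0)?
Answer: 0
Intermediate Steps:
j(T) = √2*√T (j(T) = √(2*T) = √2*√T)
-4352*j(0) = -4352*√2*√0 = -4352*√2*0 = -4352*0 = 0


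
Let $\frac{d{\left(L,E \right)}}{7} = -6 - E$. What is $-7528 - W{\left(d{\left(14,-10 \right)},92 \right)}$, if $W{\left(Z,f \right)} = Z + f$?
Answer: $-7648$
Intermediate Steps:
$d{\left(L,E \right)} = -42 - 7 E$ ($d{\left(L,E \right)} = 7 \left(-6 - E\right) = -42 - 7 E$)
$-7528 - W{\left(d{\left(14,-10 \right)},92 \right)} = -7528 - \left(\left(-42 - -70\right) + 92\right) = -7528 - \left(\left(-42 + 70\right) + 92\right) = -7528 - \left(28 + 92\right) = -7528 - 120 = -7648$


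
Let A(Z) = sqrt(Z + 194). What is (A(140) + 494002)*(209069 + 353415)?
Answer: 277868220968 + 562484*sqrt(334) ≈ 2.7788e+11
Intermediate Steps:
A(Z) = sqrt(194 + Z)
(A(140) + 494002)*(209069 + 353415) = (sqrt(194 + 140) + 494002)*(209069 + 353415) = (sqrt(334) + 494002)*562484 = (494002 + sqrt(334))*562484 = 277868220968 + 562484*sqrt(334)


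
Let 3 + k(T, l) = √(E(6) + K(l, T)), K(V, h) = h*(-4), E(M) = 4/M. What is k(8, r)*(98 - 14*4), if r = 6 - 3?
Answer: -126 + 14*I*√282 ≈ -126.0 + 235.1*I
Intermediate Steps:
r = 3
K(V, h) = -4*h
k(T, l) = -3 + √(⅔ - 4*T) (k(T, l) = -3 + √(4/6 - 4*T) = -3 + √(4*(⅙) - 4*T) = -3 + √(⅔ - 4*T))
k(8, r)*(98 - 14*4) = (-3 + √(6 - 36*8)/3)*(98 - 14*4) = (-3 + √(6 - 288)/3)*(98 - 56) = (-3 + √(-282)/3)*42 = (-3 + (I*√282)/3)*42 = (-3 + I*√282/3)*42 = -126 + 14*I*√282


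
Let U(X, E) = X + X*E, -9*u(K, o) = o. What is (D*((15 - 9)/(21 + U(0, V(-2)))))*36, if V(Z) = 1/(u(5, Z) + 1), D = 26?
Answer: 1872/7 ≈ 267.43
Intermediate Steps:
u(K, o) = -o/9
V(Z) = 1/(1 - Z/9) (V(Z) = 1/(-Z/9 + 1) = 1/(1 - Z/9))
U(X, E) = X + E*X
(D*((15 - 9)/(21 + U(0, V(-2)))))*36 = (26*((15 - 9)/(21 + 0*(1 - 9/(-9 - 2)))))*36 = (26*(6/(21 + 0*(1 - 9/(-11)))))*36 = (26*(6/(21 + 0*(1 - 9*(-1/11)))))*36 = (26*(6/(21 + 0*(1 + 9/11))))*36 = (26*(6/(21 + 0*(20/11))))*36 = (26*(6/(21 + 0)))*36 = (26*(6/21))*36 = (26*(6*(1/21)))*36 = (26*(2/7))*36 = (52/7)*36 = 1872/7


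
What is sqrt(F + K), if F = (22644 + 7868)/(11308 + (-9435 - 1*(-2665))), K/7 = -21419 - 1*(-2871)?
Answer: 2*I*sqrt(167101995733)/2269 ≈ 360.32*I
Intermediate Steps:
K = -129836 (K = 7*(-21419 - 1*(-2871)) = 7*(-21419 + 2871) = 7*(-18548) = -129836)
F = 15256/2269 (F = 30512/(11308 + (-9435 + 2665)) = 30512/(11308 - 6770) = 30512/4538 = 30512*(1/4538) = 15256/2269 ≈ 6.7237)
sqrt(F + K) = sqrt(15256/2269 - 129836) = sqrt(-294582628/2269) = 2*I*sqrt(167101995733)/2269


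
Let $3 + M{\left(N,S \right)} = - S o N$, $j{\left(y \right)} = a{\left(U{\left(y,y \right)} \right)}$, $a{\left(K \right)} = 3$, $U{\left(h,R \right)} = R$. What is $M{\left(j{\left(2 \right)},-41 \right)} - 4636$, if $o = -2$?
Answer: $-4885$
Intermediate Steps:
$j{\left(y \right)} = 3$
$M{\left(N,S \right)} = -3 + 2 N S$ ($M{\left(N,S \right)} = -3 + - S \left(-2\right) N = -3 + 2 S N = -3 + 2 N S$)
$M{\left(j{\left(2 \right)},-41 \right)} - 4636 = \left(-3 + 2 \cdot 3 \left(-41\right)\right) - 4636 = \left(-3 - 246\right) - 4636 = -249 - 4636 = -4885$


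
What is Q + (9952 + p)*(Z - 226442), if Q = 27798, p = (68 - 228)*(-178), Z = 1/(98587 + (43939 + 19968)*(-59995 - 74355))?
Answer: -74718766787209873430/8585806863 ≈ -8.7026e+9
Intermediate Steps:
Z = -1/8585806863 (Z = 1/(98587 + 63907*(-134350)) = 1/(98587 - 8585905450) = 1/(-8585806863) = -1/8585806863 ≈ -1.1647e-10)
p = 28480 (p = -160*(-178) = 28480)
Q + (9952 + p)*(Z - 226442) = 27798 + (9952 + 28480)*(-1/8585806863 - 226442) = 27798 + 38432*(-1944187277671447/8585806863) = 27798 - 74719005455469051104/8585806863 = -74718766787209873430/8585806863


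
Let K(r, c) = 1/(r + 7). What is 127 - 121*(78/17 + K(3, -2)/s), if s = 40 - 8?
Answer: -2331337/5440 ≈ -428.55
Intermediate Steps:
s = 32
K(r, c) = 1/(7 + r)
127 - 121*(78/17 + K(3, -2)/s) = 127 - 121*(78/17 + 1/((7 + 3)*32)) = 127 - 121*(78*(1/17) + (1/32)/10) = 127 - 121*(78/17 + (⅒)*(1/32)) = 127 - 121*(78/17 + 1/320) = 127 - 121*24977/5440 = 127 - 3022217/5440 = -2331337/5440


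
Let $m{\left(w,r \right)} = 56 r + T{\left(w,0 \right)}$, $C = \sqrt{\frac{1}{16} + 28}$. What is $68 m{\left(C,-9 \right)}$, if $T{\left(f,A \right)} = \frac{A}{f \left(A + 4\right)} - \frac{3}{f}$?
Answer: $-34272 - \frac{816 \sqrt{449}}{449} \approx -34311.0$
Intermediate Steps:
$T{\left(f,A \right)} = - \frac{3}{f} + \frac{A}{f \left(4 + A\right)}$ ($T{\left(f,A \right)} = \frac{A}{f \left(4 + A\right)} - \frac{3}{f} = - \frac{3}{f} + \frac{A}{f \left(4 + A\right)}$)
$C = \frac{\sqrt{449}}{4}$ ($C = \sqrt{\frac{1}{16} + 28} = \sqrt{\frac{449}{16}} = \frac{\sqrt{449}}{4} \approx 5.2974$)
$m{\left(w,r \right)} = - \frac{3}{w} + 56 r$ ($m{\left(w,r \right)} = 56 r + \frac{2 \left(-6 - 0\right)}{w \left(4 + 0\right)} = 56 r + \frac{2 \left(-6 + 0\right)}{w 4} = 56 r + 2 \frac{1}{w} \frac{1}{4} \left(-6\right) = 56 r - \frac{3}{w} = - \frac{3}{w} + 56 r$)
$68 m{\left(C,-9 \right)} = 68 \left(- \frac{3}{\frac{1}{4} \sqrt{449}} + 56 \left(-9\right)\right) = 68 \left(- 3 \frac{4 \sqrt{449}}{449} - 504\right) = 68 \left(- \frac{12 \sqrt{449}}{449} - 504\right) = 68 \left(-504 - \frac{12 \sqrt{449}}{449}\right) = -34272 - \frac{816 \sqrt{449}}{449}$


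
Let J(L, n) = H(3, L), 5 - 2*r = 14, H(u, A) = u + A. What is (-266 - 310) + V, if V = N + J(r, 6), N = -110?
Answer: -1375/2 ≈ -687.50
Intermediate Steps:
H(u, A) = A + u
r = -9/2 (r = 5/2 - ½*14 = 5/2 - 7 = -9/2 ≈ -4.5000)
J(L, n) = 3 + L (J(L, n) = L + 3 = 3 + L)
V = -223/2 (V = -110 + (3 - 9/2) = -110 - 3/2 = -223/2 ≈ -111.50)
(-266 - 310) + V = (-266 - 310) - 223/2 = -576 - 223/2 = -1375/2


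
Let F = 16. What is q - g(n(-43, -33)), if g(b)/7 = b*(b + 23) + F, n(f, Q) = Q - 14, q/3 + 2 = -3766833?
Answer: -11308513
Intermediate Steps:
q = -11300505 (q = -6 + 3*(-3766833) = -6 - 11300499 = -11300505)
n(f, Q) = -14 + Q
g(b) = 112 + 7*b*(23 + b) (g(b) = 7*(b*(b + 23) + 16) = 7*(b*(23 + b) + 16) = 7*(16 + b*(23 + b)) = 112 + 7*b*(23 + b))
q - g(n(-43, -33)) = -11300505 - (112 + 7*(-14 - 33)**2 + 161*(-14 - 33)) = -11300505 - (112 + 7*(-47)**2 + 161*(-47)) = -11300505 - (112 + 7*2209 - 7567) = -11300505 - (112 + 15463 - 7567) = -11300505 - 1*8008 = -11300505 - 8008 = -11308513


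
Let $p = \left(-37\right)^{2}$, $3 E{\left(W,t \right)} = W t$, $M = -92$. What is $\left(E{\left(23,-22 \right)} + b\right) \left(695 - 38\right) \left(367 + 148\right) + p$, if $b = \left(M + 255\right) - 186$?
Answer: $-64850006$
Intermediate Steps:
$E{\left(W,t \right)} = \frac{W t}{3}$
$b = -23$ ($b = \left(-92 + 255\right) - 186 = 163 - 186 = -23$)
$p = 1369$
$\left(E{\left(23,-22 \right)} + b\right) \left(695 - 38\right) \left(367 + 148\right) + p = \left(\frac{1}{3} \cdot 23 \left(-22\right) - 23\right) \left(695 - 38\right) \left(367 + 148\right) + 1369 = \left(- \frac{506}{3} - 23\right) 657 \cdot 515 + 1369 = \left(- \frac{575}{3}\right) 338355 + 1369 = -64851375 + 1369 = -64850006$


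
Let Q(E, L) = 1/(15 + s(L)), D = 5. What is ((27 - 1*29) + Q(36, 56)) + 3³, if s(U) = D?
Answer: 501/20 ≈ 25.050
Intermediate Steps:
s(U) = 5
Q(E, L) = 1/20 (Q(E, L) = 1/(15 + 5) = 1/20)
((27 - 1*29) + Q(36, 56)) + 3³ = ((27 - 1*29) + 1/20) + 3³ = ((27 - 29) + 1/20) + 27 = (-2 + 1/20) + 27 = -39/20 + 27 = 501/20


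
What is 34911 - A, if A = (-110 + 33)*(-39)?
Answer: 31908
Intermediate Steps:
A = 3003 (A = -77*(-39) = 3003)
34911 - A = 34911 - 1*3003 = 34911 - 3003 = 31908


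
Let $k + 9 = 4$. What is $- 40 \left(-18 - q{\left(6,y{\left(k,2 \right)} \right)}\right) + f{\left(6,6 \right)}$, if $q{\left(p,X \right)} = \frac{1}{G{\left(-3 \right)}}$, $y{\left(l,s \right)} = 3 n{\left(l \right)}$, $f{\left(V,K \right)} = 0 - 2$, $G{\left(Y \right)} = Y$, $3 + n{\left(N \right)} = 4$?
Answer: $\frac{2114}{3} \approx 704.67$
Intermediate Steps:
$n{\left(N \right)} = 1$ ($n{\left(N \right)} = -3 + 4 = 1$)
$k = -5$ ($k = -9 + 4 = -5$)
$f{\left(V,K \right)} = -2$
$y{\left(l,s \right)} = 3$ ($y{\left(l,s \right)} = 3 \cdot 1 = 3$)
$q{\left(p,X \right)} = - \frac{1}{3}$ ($q{\left(p,X \right)} = \frac{1}{-3} = - \frac{1}{3}$)
$- 40 \left(-18 - q{\left(6,y{\left(k,2 \right)} \right)}\right) + f{\left(6,6 \right)} = - 40 \left(-18 - - \frac{1}{3}\right) - 2 = - 40 \left(-18 + \frac{1}{3}\right) - 2 = \left(-40\right) \left(- \frac{53}{3}\right) - 2 = \frac{2120}{3} - 2 = \frac{2114}{3}$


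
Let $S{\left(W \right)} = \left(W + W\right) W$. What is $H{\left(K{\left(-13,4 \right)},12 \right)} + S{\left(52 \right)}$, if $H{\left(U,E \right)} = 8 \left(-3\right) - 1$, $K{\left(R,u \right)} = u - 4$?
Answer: $5383$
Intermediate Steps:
$K{\left(R,u \right)} = -4 + u$
$S{\left(W \right)} = 2 W^{2}$ ($S{\left(W \right)} = 2 W W = 2 W^{2}$)
$H{\left(U,E \right)} = -25$ ($H{\left(U,E \right)} = -24 - 1 = -25$)
$H{\left(K{\left(-13,4 \right)},12 \right)} + S{\left(52 \right)} = -25 + 2 \cdot 52^{2} = -25 + 2 \cdot 2704 = -25 + 5408 = 5383$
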